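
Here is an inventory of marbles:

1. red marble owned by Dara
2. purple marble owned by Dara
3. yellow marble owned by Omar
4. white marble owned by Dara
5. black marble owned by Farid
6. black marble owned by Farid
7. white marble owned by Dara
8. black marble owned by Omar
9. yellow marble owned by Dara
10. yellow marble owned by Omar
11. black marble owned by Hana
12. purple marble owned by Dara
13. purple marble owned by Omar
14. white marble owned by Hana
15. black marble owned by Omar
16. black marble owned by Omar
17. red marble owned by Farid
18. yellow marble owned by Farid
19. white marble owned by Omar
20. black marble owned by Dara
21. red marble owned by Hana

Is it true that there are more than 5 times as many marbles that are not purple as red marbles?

marbles that are not purple: 18.
red marbles: 3.
The claim requires 18 > 5 × 3 = 15, which holds.

True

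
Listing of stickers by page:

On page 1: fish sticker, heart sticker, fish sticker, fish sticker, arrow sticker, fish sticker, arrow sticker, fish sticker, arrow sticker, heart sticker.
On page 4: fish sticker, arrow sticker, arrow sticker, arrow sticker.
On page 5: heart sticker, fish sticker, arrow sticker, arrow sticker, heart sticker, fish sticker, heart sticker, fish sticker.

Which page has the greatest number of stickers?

page 1

Counts by page: page 1→10, page 5→8, page 4→4.
The maximum is 10, held uniquely by page 1.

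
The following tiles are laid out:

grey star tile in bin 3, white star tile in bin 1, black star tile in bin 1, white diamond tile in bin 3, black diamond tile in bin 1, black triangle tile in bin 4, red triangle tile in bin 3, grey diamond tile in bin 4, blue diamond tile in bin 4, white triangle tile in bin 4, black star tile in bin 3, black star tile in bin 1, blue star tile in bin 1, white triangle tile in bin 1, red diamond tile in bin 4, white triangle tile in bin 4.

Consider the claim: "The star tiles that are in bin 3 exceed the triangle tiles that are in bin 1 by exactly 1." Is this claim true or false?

True

star tiles in bin 3: 2.
triangle tiles in bin 1: 1.
The claim requires 2 − 1 (= 1) to equal 1, which holds.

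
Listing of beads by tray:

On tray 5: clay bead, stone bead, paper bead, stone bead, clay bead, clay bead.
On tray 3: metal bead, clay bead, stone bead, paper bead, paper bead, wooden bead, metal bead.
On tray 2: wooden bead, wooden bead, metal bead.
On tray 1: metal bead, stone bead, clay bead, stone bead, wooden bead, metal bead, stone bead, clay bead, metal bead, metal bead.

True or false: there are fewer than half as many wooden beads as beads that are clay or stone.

wooden beads: 4.
beads that are clay or stone: 12.
The claim requires 2 × 4 = 8 < 12, which holds.

True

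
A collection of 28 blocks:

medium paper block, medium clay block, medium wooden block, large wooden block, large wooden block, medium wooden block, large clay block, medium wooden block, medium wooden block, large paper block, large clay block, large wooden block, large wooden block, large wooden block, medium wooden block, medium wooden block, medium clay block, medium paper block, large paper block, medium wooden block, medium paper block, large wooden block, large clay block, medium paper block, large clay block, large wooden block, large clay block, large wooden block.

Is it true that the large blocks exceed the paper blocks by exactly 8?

large blocks: 15.
paper blocks: 6.
The claim requires 15 − 6 (= 9) to equal 8, which does not hold.

False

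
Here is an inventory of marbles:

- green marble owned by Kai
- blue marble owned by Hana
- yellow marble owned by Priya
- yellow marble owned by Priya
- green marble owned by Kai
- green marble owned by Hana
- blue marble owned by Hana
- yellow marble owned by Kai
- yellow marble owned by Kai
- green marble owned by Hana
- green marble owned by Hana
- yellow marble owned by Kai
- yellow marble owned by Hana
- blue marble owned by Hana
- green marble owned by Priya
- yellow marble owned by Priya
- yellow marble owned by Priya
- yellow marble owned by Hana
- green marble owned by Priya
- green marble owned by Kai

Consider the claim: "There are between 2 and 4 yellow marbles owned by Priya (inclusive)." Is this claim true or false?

True

yellow marbles owned by Priya: 4.
The claim requires 2 ≤ 4 ≤ 4, which holds.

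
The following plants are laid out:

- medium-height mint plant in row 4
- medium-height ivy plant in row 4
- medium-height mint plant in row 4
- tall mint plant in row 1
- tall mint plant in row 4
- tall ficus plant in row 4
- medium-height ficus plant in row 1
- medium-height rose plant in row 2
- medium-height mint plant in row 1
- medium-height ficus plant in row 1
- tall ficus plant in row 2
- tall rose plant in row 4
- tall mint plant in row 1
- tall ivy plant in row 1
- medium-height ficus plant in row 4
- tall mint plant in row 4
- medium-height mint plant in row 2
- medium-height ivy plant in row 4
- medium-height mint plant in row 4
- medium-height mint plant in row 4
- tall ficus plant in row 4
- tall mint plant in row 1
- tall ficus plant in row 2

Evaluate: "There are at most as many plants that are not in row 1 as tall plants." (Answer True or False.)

plants that are not in row 1: 16.
tall plants: 11.
The claim requires 16 ≤ 11, which does not hold.

False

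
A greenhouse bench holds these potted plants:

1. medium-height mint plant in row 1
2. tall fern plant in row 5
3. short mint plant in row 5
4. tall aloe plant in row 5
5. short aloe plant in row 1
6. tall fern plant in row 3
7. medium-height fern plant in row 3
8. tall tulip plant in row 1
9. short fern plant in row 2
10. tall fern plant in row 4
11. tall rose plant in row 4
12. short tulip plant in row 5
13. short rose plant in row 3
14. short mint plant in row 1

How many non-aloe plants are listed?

12

Total plants: 14; with the excluded value: 2; remaining 14 − 2 = 12.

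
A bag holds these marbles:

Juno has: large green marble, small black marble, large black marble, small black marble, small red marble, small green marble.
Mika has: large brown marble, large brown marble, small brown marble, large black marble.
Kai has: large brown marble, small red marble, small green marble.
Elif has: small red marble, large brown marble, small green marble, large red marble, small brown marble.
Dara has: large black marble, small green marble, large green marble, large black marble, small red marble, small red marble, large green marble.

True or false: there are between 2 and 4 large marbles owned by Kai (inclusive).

False

Count of large marbles owned by Kai: 1.
The claim requires 2 ≤ 1 ≤ 4, which does not hold.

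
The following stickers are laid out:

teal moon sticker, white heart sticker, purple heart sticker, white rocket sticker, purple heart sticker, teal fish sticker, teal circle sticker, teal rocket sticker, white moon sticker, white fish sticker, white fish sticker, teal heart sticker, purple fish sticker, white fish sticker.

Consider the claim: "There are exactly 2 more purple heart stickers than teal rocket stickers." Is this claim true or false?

False

|purple heart stickers| = 2.
|teal rocket stickers| = 1.
The claim requires 2 − 1 (= 1) to equal 2, which does not hold.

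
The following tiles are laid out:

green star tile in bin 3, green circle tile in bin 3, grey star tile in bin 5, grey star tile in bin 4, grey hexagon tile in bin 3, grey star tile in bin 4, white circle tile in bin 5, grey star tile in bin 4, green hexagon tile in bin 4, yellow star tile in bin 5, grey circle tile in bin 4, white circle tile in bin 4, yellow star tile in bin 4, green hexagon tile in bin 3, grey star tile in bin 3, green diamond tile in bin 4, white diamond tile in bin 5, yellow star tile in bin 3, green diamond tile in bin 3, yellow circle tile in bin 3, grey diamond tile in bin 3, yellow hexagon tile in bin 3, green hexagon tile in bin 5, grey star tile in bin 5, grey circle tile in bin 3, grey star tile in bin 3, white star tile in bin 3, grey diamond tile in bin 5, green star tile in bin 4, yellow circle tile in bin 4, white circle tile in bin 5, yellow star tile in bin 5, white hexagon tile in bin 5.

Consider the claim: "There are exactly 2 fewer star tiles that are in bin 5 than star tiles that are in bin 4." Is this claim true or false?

|star tiles in bin 5| = 4.
|star tiles in bin 4| = 5.
The claim requires 5 − 4 (= 1) to equal 2, which does not hold.

False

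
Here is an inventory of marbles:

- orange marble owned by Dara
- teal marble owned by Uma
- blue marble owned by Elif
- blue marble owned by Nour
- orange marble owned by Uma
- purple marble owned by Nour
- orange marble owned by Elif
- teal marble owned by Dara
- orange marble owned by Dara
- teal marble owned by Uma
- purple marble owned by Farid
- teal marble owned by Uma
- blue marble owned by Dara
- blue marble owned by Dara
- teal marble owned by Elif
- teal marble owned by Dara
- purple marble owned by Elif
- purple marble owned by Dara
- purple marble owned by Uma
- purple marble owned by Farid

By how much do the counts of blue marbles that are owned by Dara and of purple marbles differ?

4

blue marbles owned by Dara: 2. purple marbles: 6.
|2 − 6| = 6 − 2 = 4.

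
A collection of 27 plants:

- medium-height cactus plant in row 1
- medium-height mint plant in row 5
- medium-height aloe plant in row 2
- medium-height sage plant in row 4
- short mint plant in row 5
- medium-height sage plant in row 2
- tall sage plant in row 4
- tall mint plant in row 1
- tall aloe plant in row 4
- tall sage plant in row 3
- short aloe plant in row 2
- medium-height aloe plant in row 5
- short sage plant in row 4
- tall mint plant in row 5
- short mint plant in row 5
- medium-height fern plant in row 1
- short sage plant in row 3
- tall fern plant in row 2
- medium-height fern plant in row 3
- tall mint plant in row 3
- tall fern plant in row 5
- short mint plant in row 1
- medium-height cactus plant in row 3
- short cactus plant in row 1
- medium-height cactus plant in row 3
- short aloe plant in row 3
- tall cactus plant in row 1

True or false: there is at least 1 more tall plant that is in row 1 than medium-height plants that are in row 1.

False

There are 2 tall plants in row 1.
There are 2 medium-height plants in row 1.
The claim requires 2 − 2 = 0 ≥ 1, which does not hold.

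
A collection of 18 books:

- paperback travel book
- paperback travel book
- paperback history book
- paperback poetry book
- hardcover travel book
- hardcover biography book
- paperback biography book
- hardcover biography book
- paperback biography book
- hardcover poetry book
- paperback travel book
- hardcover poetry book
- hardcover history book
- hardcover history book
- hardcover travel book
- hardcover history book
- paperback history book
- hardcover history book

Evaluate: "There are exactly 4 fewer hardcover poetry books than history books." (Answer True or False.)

|hardcover poetry books| = 2.
|history books| = 6.
The claim requires 6 − 2 (= 4) to equal 4, which holds.

True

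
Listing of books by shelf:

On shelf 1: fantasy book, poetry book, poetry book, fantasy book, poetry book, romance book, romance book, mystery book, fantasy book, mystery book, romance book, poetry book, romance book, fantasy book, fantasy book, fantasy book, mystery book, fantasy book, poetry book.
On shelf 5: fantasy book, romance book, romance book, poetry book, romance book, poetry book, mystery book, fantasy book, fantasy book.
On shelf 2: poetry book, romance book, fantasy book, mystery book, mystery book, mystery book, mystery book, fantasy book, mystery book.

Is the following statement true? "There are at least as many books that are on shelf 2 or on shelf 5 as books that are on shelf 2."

|books on shelf 2 or on shelf 5| = 18.
|books on shelf 2| = 9.
The claim requires 18 ≥ 9, which holds.

True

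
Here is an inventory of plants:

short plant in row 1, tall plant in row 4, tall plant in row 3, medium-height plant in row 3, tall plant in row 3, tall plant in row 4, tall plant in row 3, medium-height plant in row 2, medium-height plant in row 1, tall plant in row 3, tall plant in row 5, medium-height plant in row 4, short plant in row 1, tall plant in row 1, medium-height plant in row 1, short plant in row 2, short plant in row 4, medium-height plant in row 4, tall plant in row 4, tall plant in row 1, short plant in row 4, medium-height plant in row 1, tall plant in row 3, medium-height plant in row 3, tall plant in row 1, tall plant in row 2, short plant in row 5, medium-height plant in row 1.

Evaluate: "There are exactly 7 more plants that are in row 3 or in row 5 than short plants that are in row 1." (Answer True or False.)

True

There are 9 plants in row 3 or in row 5.
There are 2 short plants in row 1.
The claim requires 9 − 2 (= 7) to equal 7, which holds.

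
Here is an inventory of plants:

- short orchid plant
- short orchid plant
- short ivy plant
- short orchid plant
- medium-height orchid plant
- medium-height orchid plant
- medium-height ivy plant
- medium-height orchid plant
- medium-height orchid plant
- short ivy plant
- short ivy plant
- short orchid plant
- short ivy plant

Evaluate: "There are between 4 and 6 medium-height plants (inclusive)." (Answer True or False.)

True

|medium-height plants| = 5.
The claim requires 4 ≤ 5 ≤ 6, which holds.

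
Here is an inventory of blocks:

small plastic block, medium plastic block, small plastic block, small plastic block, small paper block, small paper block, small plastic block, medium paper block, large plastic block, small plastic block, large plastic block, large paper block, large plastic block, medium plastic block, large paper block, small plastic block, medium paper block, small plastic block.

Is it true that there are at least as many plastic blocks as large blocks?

True

|plastic blocks| = 12.
|large blocks| = 5.
The claim requires 12 ≥ 5, which holds.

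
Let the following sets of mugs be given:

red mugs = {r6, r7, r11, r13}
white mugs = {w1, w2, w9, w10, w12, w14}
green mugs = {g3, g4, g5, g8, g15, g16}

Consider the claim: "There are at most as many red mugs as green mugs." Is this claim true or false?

|red mugs| = 4.
|green mugs| = 6.
The claim requires 4 ≤ 6, which holds.

True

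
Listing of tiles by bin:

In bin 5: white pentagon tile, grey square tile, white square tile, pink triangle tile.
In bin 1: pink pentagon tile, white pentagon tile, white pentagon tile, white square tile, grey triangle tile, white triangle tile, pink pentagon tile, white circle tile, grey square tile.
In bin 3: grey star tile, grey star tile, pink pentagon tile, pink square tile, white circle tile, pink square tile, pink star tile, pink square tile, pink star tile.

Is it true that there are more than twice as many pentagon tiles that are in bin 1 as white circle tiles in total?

pentagon tiles in bin 1: 4.
white circle tiles: 2.
The claim requires 4 > 2 × 2 = 4, which does not hold.

False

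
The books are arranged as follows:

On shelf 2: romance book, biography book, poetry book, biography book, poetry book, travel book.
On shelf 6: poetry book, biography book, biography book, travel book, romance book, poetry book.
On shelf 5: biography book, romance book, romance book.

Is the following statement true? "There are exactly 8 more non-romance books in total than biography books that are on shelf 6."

|non-romance books| = 11.
|biography books on shelf 6| = 2.
The claim requires 11 − 2 (= 9) to equal 8, which does not hold.

False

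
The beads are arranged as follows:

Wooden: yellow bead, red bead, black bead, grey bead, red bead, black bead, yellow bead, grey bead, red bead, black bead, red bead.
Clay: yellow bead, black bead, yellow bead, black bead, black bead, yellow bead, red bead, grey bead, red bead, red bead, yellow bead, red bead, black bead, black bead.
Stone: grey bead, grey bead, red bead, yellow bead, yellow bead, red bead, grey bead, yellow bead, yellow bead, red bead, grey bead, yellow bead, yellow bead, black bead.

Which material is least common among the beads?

Counts by material: clay 14, stone 14, wooden 11.
The minimum is 11, held uniquely by wooden.

wooden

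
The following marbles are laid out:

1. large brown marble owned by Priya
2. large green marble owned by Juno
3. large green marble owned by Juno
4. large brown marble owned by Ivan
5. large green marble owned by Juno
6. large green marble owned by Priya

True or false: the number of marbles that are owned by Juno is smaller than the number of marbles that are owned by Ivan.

False

marbles owned by Juno: 3.
marbles owned by Ivan: 1.
The claim requires 3 < 1, which does not hold.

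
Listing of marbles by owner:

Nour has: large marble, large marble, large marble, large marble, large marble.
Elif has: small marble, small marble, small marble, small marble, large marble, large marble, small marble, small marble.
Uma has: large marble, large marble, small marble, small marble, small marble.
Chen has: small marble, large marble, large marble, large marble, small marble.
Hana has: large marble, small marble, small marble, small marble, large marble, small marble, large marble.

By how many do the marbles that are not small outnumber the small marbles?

0

marbles that are not small: 15.
small marbles: 15.
15 − 15 = 0.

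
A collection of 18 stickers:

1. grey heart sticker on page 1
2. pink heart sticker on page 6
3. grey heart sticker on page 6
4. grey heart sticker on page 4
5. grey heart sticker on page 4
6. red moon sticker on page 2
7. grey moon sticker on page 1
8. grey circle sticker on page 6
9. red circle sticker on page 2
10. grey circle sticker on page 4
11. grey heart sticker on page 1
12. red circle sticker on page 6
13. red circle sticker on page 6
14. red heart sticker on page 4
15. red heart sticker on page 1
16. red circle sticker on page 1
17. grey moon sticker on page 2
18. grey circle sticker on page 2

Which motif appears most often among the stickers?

Counts by motif: heart 8, circle 7, moon 3.
The maximum is 8, held uniquely by heart.

heart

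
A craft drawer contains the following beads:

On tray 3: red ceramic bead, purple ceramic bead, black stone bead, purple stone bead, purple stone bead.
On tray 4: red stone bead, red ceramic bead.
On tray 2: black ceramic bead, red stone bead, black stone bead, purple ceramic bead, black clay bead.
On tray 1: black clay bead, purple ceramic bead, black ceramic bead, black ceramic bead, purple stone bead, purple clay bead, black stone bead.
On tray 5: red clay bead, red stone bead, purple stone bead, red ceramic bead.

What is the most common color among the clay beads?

Counts by color (restricted to clay beads): black 2, red 1, purple 1.
The maximum is 2, held uniquely by black.

black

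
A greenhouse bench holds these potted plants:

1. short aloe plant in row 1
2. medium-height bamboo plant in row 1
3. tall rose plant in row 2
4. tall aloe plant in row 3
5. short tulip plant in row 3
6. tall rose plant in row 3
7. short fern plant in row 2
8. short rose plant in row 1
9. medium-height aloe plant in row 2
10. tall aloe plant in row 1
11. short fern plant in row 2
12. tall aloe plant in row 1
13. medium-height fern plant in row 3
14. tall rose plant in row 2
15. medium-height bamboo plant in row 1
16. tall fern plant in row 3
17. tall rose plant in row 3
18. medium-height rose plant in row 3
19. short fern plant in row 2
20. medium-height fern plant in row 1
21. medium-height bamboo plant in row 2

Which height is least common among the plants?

Counts by height: tall 8, medium-height 7, short 6.
The minimum is 6, held uniquely by short.

short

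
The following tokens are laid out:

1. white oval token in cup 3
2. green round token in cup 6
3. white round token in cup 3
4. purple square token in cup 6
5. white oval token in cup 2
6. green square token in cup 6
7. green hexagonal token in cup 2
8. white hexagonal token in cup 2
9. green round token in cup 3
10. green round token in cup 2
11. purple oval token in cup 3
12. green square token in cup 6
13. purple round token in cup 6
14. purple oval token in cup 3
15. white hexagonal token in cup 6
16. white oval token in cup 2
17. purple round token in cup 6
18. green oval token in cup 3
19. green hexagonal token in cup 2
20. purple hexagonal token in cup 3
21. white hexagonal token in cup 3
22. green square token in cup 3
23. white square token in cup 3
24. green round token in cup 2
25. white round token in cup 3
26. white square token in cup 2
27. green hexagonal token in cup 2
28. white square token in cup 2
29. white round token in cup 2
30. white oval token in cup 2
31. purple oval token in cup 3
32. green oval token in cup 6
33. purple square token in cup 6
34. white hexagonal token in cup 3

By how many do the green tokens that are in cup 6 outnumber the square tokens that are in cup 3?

2

green tokens in cup 6: 4.
square tokens in cup 3: 2.
4 − 2 = 2.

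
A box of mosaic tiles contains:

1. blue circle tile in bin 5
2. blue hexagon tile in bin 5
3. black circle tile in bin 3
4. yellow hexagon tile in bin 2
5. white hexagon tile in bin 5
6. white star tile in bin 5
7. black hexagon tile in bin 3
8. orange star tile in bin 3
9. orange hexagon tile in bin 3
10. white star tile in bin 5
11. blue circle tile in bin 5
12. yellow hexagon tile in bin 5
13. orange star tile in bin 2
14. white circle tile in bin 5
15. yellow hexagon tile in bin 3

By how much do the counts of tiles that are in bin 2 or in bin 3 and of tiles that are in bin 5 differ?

tiles in bin 2 or in bin 3: 7. tiles in bin 5: 8.
|7 − 8| = 8 − 7 = 1.

1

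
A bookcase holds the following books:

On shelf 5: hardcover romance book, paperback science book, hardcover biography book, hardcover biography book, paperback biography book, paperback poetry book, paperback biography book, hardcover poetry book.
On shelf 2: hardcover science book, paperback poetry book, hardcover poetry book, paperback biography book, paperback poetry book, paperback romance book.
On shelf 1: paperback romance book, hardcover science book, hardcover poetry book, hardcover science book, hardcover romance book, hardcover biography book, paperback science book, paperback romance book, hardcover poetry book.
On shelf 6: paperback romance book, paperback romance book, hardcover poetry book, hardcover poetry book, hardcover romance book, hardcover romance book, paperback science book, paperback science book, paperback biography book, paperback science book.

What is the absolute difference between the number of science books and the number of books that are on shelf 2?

2

science books: 8. books on shelf 2: 6.
|8 − 6| = 8 − 6 = 2.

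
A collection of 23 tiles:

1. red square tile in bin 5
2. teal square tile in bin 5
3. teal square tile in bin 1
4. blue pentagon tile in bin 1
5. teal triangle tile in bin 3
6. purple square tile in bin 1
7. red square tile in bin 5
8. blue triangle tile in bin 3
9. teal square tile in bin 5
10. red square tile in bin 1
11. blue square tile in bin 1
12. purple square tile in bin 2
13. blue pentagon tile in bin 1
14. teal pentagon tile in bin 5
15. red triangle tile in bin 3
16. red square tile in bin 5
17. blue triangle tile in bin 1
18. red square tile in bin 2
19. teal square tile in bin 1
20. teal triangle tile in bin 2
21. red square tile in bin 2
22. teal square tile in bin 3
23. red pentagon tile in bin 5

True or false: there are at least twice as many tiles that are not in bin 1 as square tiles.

False

tiles that are not in bin 1: 15.
square tiles: 14.
The claim requires 15 ≥ 2 × 14 = 28, which does not hold.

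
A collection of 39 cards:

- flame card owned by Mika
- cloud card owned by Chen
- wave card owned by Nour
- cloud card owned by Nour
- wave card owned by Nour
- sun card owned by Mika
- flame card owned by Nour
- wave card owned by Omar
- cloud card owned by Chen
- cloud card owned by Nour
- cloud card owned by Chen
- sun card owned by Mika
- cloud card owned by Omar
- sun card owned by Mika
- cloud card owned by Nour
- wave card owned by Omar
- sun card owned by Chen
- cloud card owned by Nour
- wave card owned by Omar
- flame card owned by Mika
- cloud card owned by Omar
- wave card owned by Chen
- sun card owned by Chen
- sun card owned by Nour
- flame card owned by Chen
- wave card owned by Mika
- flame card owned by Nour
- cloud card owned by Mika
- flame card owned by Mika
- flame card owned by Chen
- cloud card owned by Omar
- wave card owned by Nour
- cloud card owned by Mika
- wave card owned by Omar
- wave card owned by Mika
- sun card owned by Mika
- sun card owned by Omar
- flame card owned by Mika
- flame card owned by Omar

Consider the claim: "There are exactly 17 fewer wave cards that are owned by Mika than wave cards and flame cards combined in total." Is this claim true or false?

wave cards owned by Mika: 2.
wave cards: 10; flame cards: 9; combined: 10 + 9 = 19.
The claim requires 19 − 2 (= 17) to equal 17, which holds.

True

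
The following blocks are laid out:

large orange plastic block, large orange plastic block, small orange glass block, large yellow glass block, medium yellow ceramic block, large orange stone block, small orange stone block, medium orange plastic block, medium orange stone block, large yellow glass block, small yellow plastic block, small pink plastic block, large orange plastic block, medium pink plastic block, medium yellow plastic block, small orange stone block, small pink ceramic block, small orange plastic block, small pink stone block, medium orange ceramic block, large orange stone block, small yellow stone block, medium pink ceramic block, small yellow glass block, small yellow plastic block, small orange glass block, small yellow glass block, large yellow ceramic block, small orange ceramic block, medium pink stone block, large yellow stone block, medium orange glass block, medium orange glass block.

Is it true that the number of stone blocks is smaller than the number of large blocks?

stone blocks: 9.
large blocks: 9.
The claim requires 9 < 9, which does not hold.

False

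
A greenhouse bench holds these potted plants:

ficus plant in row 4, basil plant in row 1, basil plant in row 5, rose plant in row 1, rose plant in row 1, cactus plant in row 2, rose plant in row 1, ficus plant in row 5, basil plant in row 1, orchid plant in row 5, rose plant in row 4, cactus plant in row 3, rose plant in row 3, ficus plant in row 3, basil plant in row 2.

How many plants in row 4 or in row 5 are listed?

5

in row 4: 2; in row 5: 3; together 2 + 3 = 5.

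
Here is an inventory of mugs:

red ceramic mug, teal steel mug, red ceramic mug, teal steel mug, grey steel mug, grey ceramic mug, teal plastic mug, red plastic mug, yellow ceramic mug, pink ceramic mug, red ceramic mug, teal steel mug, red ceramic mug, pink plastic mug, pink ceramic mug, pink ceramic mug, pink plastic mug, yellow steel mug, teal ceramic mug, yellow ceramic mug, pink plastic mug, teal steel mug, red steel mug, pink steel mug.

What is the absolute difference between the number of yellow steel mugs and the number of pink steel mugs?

yellow steel mugs: 1. pink steel mugs: 1.
|1 − 1| = 1 − 1 = 0.

0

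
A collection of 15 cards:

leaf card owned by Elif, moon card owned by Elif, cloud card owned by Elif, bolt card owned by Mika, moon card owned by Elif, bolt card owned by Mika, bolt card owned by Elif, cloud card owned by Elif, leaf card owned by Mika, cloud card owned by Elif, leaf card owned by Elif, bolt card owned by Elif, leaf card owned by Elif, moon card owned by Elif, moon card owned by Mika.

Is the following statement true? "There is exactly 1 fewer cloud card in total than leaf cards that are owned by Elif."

cloud cards: 3.
leaf cards owned by Elif: 3.
The claim requires 3 − 3 (= 0) to equal 1, which does not hold.

False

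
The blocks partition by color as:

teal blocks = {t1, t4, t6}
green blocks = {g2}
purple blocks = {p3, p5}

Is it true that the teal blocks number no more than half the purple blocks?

False

teal blocks: 3.
purple blocks: 2.
The claim requires 2 × 3 = 6 ≤ 2, which does not hold.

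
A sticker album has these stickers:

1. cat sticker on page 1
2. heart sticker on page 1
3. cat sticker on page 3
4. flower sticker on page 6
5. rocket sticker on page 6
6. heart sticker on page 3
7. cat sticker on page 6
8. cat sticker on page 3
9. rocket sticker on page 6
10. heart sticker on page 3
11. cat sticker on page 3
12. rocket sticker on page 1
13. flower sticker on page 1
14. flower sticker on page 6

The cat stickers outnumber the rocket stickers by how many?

cat stickers: 5.
rocket stickers: 3.
5 − 3 = 2.

2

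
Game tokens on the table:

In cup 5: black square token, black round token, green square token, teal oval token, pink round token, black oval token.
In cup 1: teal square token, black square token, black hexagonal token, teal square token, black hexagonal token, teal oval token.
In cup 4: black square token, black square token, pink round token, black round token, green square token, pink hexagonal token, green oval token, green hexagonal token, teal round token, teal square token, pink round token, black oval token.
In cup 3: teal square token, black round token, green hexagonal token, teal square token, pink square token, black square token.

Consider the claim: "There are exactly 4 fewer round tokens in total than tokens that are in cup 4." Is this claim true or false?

False

There are 7 round tokens.
There are 12 tokens in cup 4.
The claim requires 12 − 7 (= 5) to equal 4, which does not hold.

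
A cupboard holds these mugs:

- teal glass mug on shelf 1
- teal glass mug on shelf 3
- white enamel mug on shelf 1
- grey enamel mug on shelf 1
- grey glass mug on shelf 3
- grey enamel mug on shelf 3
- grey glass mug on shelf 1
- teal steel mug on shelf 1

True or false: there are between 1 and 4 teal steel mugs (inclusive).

True

teal steel mugs: 1.
The claim requires 1 ≤ 1 ≤ 4, which holds.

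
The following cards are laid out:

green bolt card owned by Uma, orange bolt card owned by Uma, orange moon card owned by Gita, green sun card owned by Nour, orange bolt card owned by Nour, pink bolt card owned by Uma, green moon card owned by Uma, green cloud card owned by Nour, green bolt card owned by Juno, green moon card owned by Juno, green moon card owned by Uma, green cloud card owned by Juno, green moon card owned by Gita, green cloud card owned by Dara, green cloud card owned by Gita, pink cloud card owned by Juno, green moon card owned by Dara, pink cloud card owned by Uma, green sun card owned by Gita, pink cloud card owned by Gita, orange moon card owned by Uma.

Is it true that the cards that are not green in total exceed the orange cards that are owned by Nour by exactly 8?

|cards that are not green| = 8.
|orange cards owned by Nour| = 1.
The claim requires 8 − 1 (= 7) to equal 8, which does not hold.

False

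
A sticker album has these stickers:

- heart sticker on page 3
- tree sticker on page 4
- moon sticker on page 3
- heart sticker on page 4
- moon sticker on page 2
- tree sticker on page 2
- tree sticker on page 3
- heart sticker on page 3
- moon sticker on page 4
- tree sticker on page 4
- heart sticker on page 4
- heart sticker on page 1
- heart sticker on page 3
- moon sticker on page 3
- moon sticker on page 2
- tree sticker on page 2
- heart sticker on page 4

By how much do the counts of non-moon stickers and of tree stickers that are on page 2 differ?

10

non-moon stickers: 12. tree stickers on page 2: 2.
|12 − 2| = 12 − 2 = 10.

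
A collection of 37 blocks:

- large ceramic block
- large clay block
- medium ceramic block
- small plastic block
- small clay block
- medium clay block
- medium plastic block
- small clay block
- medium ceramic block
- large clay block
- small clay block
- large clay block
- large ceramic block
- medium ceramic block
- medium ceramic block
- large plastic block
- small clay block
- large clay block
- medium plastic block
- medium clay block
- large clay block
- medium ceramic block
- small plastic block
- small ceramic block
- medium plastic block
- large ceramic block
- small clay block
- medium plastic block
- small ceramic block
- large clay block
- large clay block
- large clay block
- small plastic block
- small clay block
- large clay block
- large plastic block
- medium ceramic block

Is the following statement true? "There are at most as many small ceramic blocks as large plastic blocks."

small ceramic blocks: 2.
large plastic blocks: 2.
The claim requires 2 ≤ 2, which holds.

True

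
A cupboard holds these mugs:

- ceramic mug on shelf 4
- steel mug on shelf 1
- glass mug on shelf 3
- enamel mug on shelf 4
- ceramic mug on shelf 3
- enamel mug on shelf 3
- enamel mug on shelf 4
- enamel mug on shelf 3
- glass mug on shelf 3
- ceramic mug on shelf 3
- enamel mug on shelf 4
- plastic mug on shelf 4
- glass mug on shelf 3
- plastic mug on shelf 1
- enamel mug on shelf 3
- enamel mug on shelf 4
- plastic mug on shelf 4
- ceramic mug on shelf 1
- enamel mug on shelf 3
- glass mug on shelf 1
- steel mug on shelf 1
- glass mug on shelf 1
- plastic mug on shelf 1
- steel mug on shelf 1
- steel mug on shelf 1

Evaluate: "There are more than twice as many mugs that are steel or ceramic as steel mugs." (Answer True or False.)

|mugs that are steel or ceramic| = 8.
|steel mugs| = 4.
The claim requires 8 > 2 × 4 = 8, which does not hold.

False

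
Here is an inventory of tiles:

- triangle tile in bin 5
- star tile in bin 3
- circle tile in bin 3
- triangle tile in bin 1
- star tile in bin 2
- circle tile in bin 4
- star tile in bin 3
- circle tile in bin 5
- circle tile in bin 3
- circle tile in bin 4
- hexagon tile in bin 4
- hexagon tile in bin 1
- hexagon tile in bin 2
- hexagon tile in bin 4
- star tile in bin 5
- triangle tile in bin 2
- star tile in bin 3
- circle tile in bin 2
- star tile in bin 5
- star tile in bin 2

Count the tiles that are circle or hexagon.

circle: 6; hexagon: 4; together 6 + 4 = 10.

10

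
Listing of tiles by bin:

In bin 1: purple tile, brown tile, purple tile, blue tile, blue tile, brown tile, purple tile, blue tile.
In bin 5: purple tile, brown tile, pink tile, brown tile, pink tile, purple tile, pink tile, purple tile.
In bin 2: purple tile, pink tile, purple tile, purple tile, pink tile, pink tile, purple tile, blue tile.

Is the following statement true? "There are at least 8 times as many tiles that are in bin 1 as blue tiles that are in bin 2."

|tiles in bin 1| = 8.
|blue tiles in bin 2| = 1.
The claim requires 8 ≥ 8 × 1 = 8, which holds.

True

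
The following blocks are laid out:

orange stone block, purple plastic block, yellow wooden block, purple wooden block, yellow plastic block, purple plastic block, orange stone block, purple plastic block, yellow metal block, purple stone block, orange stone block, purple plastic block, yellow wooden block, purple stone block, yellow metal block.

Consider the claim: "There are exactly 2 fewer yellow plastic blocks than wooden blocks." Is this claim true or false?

|yellow plastic blocks| = 1.
|wooden blocks| = 3.
The claim requires 3 − 1 (= 2) to equal 2, which holds.

True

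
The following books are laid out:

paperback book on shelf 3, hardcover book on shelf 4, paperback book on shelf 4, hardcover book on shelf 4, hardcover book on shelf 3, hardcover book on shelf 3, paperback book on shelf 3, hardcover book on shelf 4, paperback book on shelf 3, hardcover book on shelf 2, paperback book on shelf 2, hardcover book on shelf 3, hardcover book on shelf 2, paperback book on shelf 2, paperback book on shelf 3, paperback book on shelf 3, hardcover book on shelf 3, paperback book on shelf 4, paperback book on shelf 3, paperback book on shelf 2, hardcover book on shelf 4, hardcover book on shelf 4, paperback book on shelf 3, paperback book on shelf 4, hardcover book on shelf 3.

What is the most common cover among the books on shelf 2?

paperback

Counts by cover (restricted to books on shelf 2): paperback 3, hardcover 2.
The maximum is 3, held uniquely by paperback.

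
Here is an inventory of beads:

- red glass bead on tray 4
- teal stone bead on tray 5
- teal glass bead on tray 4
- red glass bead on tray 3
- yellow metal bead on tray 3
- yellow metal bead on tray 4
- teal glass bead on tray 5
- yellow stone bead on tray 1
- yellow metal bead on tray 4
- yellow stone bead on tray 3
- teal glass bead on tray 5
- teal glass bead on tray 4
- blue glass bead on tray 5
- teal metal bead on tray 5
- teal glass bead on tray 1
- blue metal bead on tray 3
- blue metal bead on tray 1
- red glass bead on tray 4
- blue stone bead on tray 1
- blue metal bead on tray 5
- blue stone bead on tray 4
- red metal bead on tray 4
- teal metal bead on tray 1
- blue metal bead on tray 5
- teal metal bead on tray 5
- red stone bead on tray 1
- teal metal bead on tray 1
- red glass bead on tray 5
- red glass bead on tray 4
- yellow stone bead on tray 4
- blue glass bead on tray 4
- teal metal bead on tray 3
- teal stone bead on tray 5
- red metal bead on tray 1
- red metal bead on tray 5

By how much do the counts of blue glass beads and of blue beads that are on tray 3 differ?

1

blue glass beads: 2. blue beads on tray 3: 1.
|2 − 1| = 2 − 1 = 1.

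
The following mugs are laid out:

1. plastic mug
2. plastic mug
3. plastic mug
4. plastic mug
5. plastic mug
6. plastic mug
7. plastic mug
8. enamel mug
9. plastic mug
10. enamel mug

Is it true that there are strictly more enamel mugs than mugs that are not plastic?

There are 2 enamel mugs.
There are 2 mugs that are not plastic.
The claim requires 2 > 2, which does not hold.

False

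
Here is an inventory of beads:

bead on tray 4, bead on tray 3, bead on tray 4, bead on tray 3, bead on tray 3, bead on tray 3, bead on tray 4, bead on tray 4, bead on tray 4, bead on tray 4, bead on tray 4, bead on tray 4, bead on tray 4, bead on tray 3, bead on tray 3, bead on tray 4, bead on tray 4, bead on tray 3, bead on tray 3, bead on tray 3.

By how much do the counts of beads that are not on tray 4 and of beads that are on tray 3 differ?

beads that are not on tray 4: 9. beads on tray 3: 9.
|9 − 9| = 9 − 9 = 0.

0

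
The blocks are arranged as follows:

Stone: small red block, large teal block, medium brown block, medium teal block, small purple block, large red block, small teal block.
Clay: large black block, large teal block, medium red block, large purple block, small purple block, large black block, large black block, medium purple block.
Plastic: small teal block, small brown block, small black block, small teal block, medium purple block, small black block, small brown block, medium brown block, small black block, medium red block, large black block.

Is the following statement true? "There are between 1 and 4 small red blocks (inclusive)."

There is 1 small red block.
The claim requires 1 ≤ 1 ≤ 4, which holds.

True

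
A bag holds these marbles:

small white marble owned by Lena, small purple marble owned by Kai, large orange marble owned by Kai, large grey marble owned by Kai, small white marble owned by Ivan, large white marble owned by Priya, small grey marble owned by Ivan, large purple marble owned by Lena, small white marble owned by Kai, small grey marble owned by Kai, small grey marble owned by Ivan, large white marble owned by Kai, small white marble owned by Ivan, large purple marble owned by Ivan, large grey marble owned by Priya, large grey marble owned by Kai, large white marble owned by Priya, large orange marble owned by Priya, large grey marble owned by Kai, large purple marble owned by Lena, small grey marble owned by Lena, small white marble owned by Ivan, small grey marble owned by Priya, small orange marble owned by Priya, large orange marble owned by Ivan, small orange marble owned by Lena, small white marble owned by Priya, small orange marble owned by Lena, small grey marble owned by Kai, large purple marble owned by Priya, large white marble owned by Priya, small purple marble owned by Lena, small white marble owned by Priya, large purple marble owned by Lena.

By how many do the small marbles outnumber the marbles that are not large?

0

small marbles: 18.
marbles that are not large: 18.
18 − 18 = 0.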